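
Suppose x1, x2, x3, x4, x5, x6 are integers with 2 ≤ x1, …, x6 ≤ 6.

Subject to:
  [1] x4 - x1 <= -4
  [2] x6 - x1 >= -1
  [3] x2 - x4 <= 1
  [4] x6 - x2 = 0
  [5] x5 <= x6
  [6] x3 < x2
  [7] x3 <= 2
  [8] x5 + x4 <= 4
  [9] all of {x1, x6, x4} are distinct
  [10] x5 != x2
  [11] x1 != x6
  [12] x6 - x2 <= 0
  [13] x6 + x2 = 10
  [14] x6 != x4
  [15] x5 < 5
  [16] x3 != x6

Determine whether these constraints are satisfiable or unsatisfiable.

Unsatisfiable

Constraints 1, 2, 3, and 12 give x4 − x2 ≥ -1, x2 − x6 ≥ 0, x6 − x1 ≥ -1, x1 − x4 ≥ 4.
Adding all 4 inequalities: the left sides telescope to 0, and the right sides sum to (-1) + 0 + (-1) + 4 = 2. So 0 ≥ 2, which is false.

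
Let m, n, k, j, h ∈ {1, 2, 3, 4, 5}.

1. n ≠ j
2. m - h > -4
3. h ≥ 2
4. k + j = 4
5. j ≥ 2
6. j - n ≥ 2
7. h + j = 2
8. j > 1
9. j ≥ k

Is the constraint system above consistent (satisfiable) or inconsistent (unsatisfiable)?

Unsatisfiable

From constraint 3: h ≥ 2. From constraint 5: j ≥ 2. Hence h + j ≥ 4. But constraint 7 requires h + j = 2, and 2 < 4. Contradiction.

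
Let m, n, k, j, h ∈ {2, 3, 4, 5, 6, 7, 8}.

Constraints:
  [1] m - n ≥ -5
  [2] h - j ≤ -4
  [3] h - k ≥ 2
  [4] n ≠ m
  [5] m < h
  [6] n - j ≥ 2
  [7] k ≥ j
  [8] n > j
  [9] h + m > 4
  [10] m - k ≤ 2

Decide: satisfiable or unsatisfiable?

Unsatisfiable

Constraints 1, 2, 3, 6, and 10 give j − h ≥ 4, h − k ≥ 2, k − m ≥ -2, m − n ≥ -5, n − j ≥ 2.
Adding all 5 inequalities: the left sides telescope to 0, and the right sides sum to 4 + 2 + (-2) + (-5) + 2 = 1. So 0 ≥ 1, which is false.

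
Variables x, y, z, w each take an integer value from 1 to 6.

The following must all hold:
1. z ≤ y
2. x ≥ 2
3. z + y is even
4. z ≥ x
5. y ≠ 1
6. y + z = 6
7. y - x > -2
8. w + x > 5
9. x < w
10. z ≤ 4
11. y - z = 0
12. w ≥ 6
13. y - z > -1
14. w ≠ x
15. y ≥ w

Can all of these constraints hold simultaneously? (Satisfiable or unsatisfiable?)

Unsatisfiable

From constraints 12 and 15: y ≥ w ≥ 6. From constraints 2 and 4: z ≥ x ≥ 2. Hence y + z ≥ 8. But constraint 6 requires y + z = 6, and 6 < 8. Contradiction.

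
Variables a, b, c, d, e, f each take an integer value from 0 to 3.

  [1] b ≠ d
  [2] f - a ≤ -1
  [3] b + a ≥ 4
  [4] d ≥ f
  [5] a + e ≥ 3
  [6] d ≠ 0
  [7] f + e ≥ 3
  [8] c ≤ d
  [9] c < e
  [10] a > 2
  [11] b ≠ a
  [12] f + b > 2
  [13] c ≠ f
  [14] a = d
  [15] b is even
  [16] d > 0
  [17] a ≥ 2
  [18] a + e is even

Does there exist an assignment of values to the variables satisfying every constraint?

Setting (a, b, c, d, e, f) = (3, 2, 0, 3, 3, 2) satisfies everything: constraint 2: f - a = -1; constraint 3: b + a = 5, and the others follow.

Satisfiable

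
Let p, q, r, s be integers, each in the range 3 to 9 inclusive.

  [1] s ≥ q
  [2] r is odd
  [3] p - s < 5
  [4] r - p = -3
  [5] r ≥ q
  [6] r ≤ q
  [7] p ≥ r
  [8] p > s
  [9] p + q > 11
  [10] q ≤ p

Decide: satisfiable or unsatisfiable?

The assignment p = 8, q = 5, r = 5, s = 5 works:
  constraint 3 holds since p - s = 3.
  constraint 4 holds since r - p = -3.
  constraint 9 holds since p + q = 13.
The rest check out directly.

Satisfiable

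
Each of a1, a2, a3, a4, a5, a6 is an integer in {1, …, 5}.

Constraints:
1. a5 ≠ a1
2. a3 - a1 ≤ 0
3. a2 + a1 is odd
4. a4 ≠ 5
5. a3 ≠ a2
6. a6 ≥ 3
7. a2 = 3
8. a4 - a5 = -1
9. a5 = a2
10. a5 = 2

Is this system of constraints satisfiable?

Constraint 10 fixes a5 = 2 and constraint 7 fixes a2 = 3, but constraint 9 requires a5 = a2. Since 2 ≠ 3, contradiction.

Unsatisfiable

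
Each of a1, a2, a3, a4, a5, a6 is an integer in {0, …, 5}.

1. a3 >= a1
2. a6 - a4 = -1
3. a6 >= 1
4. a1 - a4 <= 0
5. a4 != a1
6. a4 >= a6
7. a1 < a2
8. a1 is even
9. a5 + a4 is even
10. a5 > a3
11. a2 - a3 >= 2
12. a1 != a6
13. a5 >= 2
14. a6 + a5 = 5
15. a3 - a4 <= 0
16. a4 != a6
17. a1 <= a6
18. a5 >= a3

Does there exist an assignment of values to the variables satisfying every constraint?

Try a1 = 0, a2 = 4, a3 = 0, a4 = 3, a5 = 3, a6 = 2.
Check constraint 2: a6 - a4 = -1; constraint 4: a1 - a4 = -3. The remaining constraints are straightforward to verify.

Satisfiable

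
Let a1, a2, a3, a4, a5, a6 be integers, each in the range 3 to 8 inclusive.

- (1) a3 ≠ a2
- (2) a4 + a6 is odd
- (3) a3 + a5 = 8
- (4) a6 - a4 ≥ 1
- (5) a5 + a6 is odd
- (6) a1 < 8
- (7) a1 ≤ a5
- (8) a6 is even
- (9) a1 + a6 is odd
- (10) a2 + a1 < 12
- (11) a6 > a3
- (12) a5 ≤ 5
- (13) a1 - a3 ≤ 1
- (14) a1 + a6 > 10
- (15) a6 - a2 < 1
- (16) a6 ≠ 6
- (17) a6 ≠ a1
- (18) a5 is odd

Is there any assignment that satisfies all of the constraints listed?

Satisfiable

Setting (a1, a2, a3, a4, a5, a6) = (3, 8, 5, 5, 3, 8) satisfies everything: constraint 3: a3 + a5 = 8; constraint 4: a6 - a4 = 3; constraint 10: a2 + a1 = 11, and the others follow.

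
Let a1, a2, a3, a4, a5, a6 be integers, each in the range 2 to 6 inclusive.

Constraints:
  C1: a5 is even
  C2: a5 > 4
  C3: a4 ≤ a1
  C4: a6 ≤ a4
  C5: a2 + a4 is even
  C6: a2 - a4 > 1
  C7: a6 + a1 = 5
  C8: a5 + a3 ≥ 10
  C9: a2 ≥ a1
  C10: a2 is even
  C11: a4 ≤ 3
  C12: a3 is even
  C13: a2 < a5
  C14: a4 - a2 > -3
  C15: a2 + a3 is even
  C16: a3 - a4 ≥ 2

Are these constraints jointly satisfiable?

Satisfiable

Setting (a1, a2, a3, a4, a5, a6) = (3, 4, 4, 2, 6, 2) satisfies everything: constraint 6: a2 - a4 = 2; constraint 7: a6 + a1 = 5; constraint 8: a5 + a3 = 10, and the others follow.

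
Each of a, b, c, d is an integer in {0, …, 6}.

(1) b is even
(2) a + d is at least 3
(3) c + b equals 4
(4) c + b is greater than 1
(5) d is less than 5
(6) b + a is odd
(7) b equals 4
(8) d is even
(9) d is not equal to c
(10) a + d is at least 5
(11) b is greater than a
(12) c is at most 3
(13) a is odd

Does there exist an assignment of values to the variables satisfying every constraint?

One satisfying assignment is a = 1, b = 4, c = 0, d = 4.
For the less obvious constraints — constraint 2: a + d = 5; constraint 3: c + b = 4 — and the others hold by inspection.

Satisfiable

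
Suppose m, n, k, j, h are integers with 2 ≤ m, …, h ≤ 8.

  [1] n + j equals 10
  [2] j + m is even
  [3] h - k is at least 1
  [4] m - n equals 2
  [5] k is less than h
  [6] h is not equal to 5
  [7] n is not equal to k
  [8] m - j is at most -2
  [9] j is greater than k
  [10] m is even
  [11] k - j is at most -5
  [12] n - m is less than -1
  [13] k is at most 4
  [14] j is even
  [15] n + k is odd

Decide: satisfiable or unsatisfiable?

Satisfiable

One satisfying assignment is m = 4, n = 2, k = 3, j = 8, h = 6.
For the less obvious constraints — constraint 1: n + j = 10; constraint 3: h - k = 3; constraint 4: m - n = 2 — and the others hold by inspection.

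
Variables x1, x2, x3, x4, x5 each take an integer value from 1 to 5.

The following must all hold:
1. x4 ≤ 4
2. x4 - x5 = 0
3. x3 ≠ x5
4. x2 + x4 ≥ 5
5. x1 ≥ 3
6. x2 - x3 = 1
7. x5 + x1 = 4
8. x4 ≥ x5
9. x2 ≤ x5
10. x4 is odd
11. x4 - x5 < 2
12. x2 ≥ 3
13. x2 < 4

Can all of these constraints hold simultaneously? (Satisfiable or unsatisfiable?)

Unsatisfiable

From constraints 9 and 12: x5 ≥ x2 ≥ 3. From constraint 5: x1 ≥ 3. Hence x5 + x1 ≥ 6. But constraint 7 requires x5 + x1 = 4, and 4 < 6. Contradiction.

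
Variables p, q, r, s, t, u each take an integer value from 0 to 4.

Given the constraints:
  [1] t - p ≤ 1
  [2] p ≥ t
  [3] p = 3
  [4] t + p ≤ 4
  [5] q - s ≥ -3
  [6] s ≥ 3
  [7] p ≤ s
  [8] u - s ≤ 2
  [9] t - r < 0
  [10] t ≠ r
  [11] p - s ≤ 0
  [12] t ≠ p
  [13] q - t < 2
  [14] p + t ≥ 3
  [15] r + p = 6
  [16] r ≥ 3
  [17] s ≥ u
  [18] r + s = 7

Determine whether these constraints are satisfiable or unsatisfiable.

Satisfiable

The assignment p = 3, q = 1, r = 3, s = 4, t = 1, u = 3 works:
  constraint 1 holds since t - p = -2.
  constraint 4 holds since t + p = 4.
The rest check out directly.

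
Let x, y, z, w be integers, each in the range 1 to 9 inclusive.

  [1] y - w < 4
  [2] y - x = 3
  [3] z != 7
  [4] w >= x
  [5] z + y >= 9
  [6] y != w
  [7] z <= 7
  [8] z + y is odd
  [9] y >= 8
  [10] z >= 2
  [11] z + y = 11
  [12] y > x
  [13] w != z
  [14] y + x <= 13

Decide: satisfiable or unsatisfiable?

Satisfiable

Setting (x, y, z, w) = (5, 8, 3, 6) satisfies everything: constraint 1: y - w = 2; constraint 2: y - x = 3; constraint 5: z + y = 11, and the others follow.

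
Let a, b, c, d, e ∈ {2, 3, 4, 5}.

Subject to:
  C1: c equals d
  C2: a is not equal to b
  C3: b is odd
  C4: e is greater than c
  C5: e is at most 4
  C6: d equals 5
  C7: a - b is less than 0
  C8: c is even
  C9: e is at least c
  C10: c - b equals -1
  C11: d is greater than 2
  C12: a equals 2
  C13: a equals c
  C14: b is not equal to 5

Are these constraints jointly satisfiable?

Constraint 12 fixes a = 2 and constraint 6 fixes d = 5. Constraints 1 and 13 give a = c = d, so a = d. But 2 ≠ 5 — contradiction.

Unsatisfiable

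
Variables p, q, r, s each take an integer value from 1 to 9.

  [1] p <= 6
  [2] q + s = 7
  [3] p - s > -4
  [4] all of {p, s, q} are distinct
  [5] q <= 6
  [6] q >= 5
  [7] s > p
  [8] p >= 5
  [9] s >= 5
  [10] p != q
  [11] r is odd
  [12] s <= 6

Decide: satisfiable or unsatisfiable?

Constraints 1, 5, 6, 8, 9, and 12 confine each of p, s, q to the 2 values {5, 6}.
Constraint 4 requires all 3 of them to be distinct, but only 2 values are available — impossible by the pigeonhole principle.

Unsatisfiable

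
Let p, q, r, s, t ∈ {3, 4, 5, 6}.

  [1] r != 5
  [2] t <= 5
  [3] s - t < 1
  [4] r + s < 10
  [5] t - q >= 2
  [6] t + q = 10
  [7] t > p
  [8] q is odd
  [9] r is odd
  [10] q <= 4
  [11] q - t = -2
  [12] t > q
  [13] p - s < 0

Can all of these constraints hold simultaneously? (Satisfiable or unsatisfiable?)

From constraint 2: t ≤ 5. From constraint 10: q ≤ 4. Hence t + q ≤ 9. But constraint 6 requires t + q = 10, and 10 > 9. Contradiction.

Unsatisfiable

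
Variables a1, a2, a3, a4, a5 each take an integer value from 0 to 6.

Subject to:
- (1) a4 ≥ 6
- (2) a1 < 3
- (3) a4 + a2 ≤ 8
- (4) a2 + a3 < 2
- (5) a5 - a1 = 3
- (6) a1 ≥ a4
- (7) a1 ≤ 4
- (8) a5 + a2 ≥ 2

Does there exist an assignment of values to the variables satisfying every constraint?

From constraint 1: a4 ≥ 6. From constraints 6 and 7: a4 ≤ a1 and a1 ≤ 4, so a4 ≤ 4. But 4 < 6, so no value of a4 works.

Unsatisfiable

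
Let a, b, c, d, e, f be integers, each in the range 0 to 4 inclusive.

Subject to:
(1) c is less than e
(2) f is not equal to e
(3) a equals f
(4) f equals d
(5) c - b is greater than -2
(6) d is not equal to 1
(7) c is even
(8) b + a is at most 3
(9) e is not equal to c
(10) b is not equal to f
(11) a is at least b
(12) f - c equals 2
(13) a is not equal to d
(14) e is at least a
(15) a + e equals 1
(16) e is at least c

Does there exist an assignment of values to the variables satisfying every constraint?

From constraints 3 and 4, a = f = d, so a = d. But constraint 13 says a ≠ d. Contradiction.

Unsatisfiable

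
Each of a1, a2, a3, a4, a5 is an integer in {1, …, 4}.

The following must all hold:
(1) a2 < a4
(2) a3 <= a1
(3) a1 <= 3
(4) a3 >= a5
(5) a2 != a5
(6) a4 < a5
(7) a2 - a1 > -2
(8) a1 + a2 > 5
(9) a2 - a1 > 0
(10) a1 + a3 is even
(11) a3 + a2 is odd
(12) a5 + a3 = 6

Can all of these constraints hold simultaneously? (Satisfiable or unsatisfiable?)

Unsatisfiable

Constraints 1, 2, 4, 6, and 9 give a2 < a4, a4 < a5, a5 ≤ a3, a3 ≤ a1, a1 < a2. Chaining: a2 < a4 < a5 ≤ a3 ≤ a1 < a2, which forces a2 < a2 — impossible.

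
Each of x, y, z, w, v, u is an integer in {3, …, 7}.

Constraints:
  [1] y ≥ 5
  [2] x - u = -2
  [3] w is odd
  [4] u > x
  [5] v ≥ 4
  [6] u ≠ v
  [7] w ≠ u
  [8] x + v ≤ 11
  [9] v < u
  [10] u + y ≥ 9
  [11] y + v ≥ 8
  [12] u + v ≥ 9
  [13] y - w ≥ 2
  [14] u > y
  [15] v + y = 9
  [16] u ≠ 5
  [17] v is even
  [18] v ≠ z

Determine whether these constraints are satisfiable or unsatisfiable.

Take x = 5, y = 5, z = 3, w = 3, v = 4, u = 7. Then constraint 2: x - u = -2; constraint 8: x + v = 9, and every other listed constraint is also met.

Satisfiable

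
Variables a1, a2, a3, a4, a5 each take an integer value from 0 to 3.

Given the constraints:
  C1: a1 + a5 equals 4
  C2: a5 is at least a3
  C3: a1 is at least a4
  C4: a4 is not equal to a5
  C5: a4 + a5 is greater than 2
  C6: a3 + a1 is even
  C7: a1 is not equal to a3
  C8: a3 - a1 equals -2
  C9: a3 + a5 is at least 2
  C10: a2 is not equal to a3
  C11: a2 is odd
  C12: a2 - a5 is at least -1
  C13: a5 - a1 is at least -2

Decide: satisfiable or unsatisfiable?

Satisfiable

The assignment a1 = 3, a2 = 3, a3 = 1, a4 = 2, a5 = 1 works:
  constraint 1 holds since a1 + a5 = 4.
  constraint 5 holds since a4 + a5 = 3.
  constraint 8 holds since a3 - a1 = -2.
The rest check out directly.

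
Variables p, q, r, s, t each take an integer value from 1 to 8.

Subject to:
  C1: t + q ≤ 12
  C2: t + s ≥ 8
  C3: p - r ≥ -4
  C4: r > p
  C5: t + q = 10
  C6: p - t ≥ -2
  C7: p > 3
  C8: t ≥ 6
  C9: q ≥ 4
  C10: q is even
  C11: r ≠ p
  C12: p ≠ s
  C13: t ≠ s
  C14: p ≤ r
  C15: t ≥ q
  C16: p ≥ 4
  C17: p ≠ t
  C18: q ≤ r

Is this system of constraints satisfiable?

Satisfiable

Setting (p, q, r, s, t) = (5, 4, 6, 3, 6) satisfies everything: constraint 1: t + q = 10; constraint 2: t + s = 9; constraint 3: p - r = -1, and the others follow.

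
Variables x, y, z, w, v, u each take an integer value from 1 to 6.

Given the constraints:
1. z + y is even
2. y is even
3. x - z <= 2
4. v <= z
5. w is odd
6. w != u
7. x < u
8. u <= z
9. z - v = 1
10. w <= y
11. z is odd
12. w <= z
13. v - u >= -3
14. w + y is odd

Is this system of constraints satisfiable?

Unsatisfiable

Constraint 11 makes z odd and constraint 2 makes y even, so z + y must be odd. Constraint 1 says z + y is even — contradiction.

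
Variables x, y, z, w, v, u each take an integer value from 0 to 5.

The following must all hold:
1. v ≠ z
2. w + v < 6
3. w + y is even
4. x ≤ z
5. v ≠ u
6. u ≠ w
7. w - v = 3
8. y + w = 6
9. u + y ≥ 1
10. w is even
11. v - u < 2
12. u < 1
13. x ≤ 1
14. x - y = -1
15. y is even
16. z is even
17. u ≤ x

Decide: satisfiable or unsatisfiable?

Satisfiable

Try x = 1, y = 2, z = 4, w = 4, v = 1, u = 0.
Check constraint 2: w + v = 5; constraint 7: w - v = 3; constraint 8: y + w = 6. The remaining constraints are straightforward to verify.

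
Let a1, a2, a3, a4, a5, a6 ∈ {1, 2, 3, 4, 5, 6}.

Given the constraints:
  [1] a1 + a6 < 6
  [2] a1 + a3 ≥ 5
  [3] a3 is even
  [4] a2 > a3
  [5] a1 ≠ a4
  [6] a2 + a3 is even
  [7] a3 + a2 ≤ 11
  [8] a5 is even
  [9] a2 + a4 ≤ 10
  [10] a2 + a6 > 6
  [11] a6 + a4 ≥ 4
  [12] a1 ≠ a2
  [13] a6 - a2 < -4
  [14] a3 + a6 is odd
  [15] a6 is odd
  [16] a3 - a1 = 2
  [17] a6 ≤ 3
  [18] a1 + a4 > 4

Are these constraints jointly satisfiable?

Satisfiable

Setting (a1, a2, a3, a4, a5, a6) = (2, 6, 4, 3, 2, 1) satisfies everything: constraint 1: a1 + a6 = 3; constraint 2: a1 + a3 = 6, and the others follow.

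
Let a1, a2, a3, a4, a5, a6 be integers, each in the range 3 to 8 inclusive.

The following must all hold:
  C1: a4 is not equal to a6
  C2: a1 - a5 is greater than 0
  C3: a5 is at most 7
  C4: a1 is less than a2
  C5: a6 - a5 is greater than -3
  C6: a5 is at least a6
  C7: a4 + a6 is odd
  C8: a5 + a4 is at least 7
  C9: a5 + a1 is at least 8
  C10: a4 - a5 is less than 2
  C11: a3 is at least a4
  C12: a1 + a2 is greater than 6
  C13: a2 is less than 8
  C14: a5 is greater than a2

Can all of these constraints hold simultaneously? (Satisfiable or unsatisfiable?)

Unsatisfiable

Constraints 2, 4, and 14 give a2 < a5, a5 < a1, a1 < a2. Chaining: a2 < a5 < a1 < a2, which forces a2 < a2 — impossible.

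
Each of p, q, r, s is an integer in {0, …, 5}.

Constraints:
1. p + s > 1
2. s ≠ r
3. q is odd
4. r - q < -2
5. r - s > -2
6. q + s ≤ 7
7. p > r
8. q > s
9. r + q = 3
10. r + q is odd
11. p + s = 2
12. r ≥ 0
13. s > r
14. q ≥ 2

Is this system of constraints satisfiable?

Satisfiable

Setting (p, q, r, s) = (1, 3, 0, 1) satisfies everything: constraint 1: p + s = 2; constraint 4: r - q = -3; constraint 5: r - s = -1, and the others follow.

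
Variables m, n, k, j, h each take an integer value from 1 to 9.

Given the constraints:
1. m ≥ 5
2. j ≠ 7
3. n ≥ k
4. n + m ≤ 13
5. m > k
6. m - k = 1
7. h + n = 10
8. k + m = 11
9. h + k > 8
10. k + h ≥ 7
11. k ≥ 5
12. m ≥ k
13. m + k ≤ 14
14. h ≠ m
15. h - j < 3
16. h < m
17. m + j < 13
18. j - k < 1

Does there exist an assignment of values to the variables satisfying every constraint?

Satisfiable

Try m = 6, n = 5, k = 5, j = 5, h = 5.
Check constraint 4: n + m = 11; constraint 6: m - k = 1. The remaining constraints are straightforward to verify.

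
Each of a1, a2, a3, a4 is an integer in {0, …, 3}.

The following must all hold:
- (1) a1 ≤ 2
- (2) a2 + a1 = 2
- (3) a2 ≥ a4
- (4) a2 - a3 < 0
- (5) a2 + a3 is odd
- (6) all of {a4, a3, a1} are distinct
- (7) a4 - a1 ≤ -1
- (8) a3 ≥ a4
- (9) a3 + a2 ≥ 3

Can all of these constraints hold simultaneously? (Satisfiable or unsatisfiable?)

Setting (a1, a2, a3, a4) = (1, 1, 2, 0) satisfies everything: constraint 2: a2 + a1 = 2; constraint 4: a2 - a3 = -1, and the others follow.

Satisfiable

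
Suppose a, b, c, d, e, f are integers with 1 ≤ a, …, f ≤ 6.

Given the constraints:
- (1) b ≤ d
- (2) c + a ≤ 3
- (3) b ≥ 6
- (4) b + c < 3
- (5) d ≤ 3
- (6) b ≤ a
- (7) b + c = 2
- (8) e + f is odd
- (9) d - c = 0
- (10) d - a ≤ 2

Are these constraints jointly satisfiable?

From constraints 1 and 3: d ≥ b and b ≥ 6, so d ≥ 6. From constraint 5: d ≤ 3. But 3 < 6, so no value of d works.

Unsatisfiable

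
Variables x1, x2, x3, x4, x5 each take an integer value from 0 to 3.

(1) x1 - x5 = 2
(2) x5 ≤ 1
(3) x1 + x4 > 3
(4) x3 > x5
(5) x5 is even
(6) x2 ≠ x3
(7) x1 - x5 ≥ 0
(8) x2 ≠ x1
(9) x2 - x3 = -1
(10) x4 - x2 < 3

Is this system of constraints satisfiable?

Satisfiable

The assignment x1 = 2, x2 = 0, x3 = 1, x4 = 2, x5 = 0 works:
  constraint 1 holds since x1 - x5 = 2.
  constraint 3 holds since x1 + x4 = 4.
  constraint 7 holds since x1 - x5 = 2.
The rest check out directly.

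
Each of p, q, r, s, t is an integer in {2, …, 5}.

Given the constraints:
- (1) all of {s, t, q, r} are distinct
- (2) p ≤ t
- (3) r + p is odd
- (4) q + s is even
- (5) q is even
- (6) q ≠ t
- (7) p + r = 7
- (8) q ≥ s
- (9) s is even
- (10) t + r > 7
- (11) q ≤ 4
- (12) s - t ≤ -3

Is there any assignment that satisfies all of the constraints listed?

Satisfiable

Take p = 4, q = 4, r = 3, s = 2, t = 5. Then constraint 7: p + r = 7; constraint 10: t + r = 8, and every other listed constraint is also met.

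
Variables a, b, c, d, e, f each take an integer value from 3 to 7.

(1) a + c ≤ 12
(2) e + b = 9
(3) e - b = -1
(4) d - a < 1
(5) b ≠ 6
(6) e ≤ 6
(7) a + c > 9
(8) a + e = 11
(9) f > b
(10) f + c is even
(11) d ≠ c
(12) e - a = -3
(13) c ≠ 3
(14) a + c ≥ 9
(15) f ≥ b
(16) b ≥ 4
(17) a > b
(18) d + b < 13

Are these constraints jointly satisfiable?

Satisfiable

Setting (a, b, c, d, e, f) = (7, 5, 4, 6, 4, 6) satisfies everything: constraint 1: a + c = 11; constraint 2: e + b = 9; constraint 3: e - b = -1, and the others follow.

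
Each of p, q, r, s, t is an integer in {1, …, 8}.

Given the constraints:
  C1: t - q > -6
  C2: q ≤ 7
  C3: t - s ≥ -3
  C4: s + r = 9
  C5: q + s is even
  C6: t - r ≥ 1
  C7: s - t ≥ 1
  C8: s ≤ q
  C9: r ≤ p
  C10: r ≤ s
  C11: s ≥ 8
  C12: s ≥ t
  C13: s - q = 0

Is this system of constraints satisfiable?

From constraints 8 and 11: q ≥ s and s ≥ 8, so q ≥ 8. From constraint 2: q ≤ 7. But 7 < 8, so no value of q works.

Unsatisfiable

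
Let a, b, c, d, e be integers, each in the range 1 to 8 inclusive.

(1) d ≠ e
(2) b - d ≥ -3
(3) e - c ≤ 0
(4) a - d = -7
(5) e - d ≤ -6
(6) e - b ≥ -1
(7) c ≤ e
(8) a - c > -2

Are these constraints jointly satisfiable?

Constraints 2, 5, and 6 give b − d ≥ -3, d − e ≥ 6, e − b ≥ -1.
Adding all 3 inequalities: the left sides telescope to 0, and the right sides sum to (-3) + 6 + (-1) = 2. So 0 ≥ 2, which is false.

Unsatisfiable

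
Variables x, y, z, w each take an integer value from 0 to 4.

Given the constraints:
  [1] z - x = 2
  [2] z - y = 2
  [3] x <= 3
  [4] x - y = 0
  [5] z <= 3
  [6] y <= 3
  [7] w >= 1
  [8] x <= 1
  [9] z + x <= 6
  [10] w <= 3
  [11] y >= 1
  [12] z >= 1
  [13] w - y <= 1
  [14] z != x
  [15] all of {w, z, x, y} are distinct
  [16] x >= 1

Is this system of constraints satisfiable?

Unsatisfiable

Constraints 3, 5, 6, 7, 10, 11, 12, and 16 confine each of w, z, x, y to the 3 values {1, …, 3}.
Constraint 15 requires all 4 of them to be distinct, but only 3 values are available — impossible by the pigeonhole principle.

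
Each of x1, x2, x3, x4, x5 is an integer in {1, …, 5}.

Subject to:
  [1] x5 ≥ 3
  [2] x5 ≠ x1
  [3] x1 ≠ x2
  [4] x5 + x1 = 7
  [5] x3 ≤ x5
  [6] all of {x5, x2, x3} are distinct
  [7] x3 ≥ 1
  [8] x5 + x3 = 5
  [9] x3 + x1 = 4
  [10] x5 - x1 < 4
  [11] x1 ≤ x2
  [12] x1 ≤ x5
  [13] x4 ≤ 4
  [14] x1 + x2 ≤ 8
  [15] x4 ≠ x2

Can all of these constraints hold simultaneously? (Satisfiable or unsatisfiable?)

Setting (x1, x2, x3, x4, x5) = (3, 5, 1, 1, 4) satisfies everything: constraint 4: x5 + x1 = 7; constraint 8: x5 + x3 = 5, and the others follow.

Satisfiable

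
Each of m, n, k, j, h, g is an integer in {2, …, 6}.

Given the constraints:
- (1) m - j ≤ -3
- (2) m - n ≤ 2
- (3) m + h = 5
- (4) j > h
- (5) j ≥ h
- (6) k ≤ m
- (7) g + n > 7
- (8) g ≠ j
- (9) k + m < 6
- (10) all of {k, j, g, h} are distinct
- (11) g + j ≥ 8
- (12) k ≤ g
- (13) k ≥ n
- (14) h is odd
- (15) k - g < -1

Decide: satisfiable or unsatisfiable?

Satisfiable

Try m = 2, n = 2, k = 2, j = 5, h = 3, g = 6.
Check constraint 1: m - j = -3; constraint 2: m - n = 0. The remaining constraints are straightforward to verify.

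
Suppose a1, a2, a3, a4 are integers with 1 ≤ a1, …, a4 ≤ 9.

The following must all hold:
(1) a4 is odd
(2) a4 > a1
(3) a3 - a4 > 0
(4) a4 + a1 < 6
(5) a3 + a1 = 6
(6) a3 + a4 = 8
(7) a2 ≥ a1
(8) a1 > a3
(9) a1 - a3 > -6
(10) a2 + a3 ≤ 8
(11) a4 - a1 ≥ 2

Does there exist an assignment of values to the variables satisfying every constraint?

Constraints 2, 3, and 8 give a1 < a4, a4 < a3, a3 < a1. Chaining: a1 < a4 < a3 < a1, which forces a1 < a1 — impossible.

Unsatisfiable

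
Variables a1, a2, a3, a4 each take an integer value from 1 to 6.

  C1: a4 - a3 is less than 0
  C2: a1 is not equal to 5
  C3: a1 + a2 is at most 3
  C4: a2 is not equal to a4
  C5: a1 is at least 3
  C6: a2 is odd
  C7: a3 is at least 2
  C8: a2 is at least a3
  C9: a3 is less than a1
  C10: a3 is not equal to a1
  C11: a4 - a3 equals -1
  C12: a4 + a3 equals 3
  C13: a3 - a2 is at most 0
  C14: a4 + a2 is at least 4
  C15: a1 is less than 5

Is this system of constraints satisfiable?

From constraint 5: a1 ≥ 3. From constraints 7 and 8: a2 ≥ a3 ≥ 2. Hence a1 + a2 ≥ 5. But constraint 3 requires a1 + a2 ≤ 3, and 3 < 5. Contradiction.

Unsatisfiable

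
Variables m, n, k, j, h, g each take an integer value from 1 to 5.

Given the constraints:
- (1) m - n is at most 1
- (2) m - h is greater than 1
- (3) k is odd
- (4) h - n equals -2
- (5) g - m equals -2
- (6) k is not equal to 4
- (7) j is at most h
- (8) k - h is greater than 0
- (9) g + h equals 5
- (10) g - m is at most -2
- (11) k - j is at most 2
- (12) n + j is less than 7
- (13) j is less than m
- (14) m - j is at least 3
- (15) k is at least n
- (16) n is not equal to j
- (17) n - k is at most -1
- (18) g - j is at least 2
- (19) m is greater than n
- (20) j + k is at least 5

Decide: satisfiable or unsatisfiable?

Constraints 1, 10, 11, 17, and 18 give n − m ≥ -1, m − g ≥ 2, g − j ≥ 2, j − k ≥ -2, k − n ≥ 1.
Adding all 5 inequalities: the left sides telescope to 0, and the right sides sum to (-1) + 2 + 2 + (-2) + 1 = 2. So 0 ≥ 2, which is false.

Unsatisfiable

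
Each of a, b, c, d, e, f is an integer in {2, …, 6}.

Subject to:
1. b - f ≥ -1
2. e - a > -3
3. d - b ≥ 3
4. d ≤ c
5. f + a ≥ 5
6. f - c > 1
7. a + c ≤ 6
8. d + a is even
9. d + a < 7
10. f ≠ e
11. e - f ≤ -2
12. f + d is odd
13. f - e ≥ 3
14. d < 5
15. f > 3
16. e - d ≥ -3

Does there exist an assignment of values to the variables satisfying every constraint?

Constraints 1, 3, 13, and 16 give b − f ≥ -1, f − e ≥ 3, e − d ≥ -3, d − b ≥ 3.
Adding all 4 inequalities: the left sides telescope to 0, and the right sides sum to (-1) + 3 + (-3) + 3 = 2. So 0 ≥ 2, which is false.

Unsatisfiable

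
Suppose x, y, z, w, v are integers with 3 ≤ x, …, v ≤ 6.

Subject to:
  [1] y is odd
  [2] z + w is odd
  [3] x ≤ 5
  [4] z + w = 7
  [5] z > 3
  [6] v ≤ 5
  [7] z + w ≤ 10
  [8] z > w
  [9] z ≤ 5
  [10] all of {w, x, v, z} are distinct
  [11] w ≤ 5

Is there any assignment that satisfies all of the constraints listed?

Constraints 3, 6, 9, and 11 confine each of w, x, v, z to the 3 values {3, …, 5} (the domain already gives each ≥ 3).
Constraint 10 requires all 4 of them to be distinct, but only 3 values are available — impossible by the pigeonhole principle.

Unsatisfiable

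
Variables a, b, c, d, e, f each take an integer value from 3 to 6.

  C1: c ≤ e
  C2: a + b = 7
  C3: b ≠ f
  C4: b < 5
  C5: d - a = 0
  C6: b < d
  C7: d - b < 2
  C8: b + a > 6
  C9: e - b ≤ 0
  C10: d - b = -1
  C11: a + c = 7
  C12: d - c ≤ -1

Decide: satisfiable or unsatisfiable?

Unsatisfiable

Constraints 1, 6, 9, and 12 give e ≤ b, b < d, d < c, c ≤ e. Chaining: e ≤ b < d < c ≤ e, which forces e < e — impossible.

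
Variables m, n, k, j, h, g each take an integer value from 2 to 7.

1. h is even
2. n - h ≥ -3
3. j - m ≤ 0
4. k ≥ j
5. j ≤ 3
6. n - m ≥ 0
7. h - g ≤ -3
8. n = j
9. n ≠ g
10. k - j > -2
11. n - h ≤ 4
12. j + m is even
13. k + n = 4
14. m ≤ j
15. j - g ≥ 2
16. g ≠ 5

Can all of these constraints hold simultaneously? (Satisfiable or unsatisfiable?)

Constraints 3, 6, 7, 11, and 15 give h − n ≥ -4, n − m ≥ 0, m − j ≥ 0, j − g ≥ 2, g − h ≥ 3.
Adding all 5 inequalities: the left sides telescope to 0, and the right sides sum to (-4) + 0 + 0 + 2 + 3 = 1. So 0 ≥ 1, which is false.

Unsatisfiable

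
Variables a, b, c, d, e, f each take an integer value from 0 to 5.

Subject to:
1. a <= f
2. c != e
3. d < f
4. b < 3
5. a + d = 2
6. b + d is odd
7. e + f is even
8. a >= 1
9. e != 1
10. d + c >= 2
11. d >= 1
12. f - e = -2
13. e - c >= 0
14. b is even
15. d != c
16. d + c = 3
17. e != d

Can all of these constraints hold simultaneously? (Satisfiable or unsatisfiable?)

The assignment a = 1, b = 0, c = 2, d = 1, e = 4, f = 2 works:
  constraint 5 holds since a + d = 2.
  constraint 10 holds since d + c = 3.
  constraint 12 holds since f - e = -2.
The rest check out directly.

Satisfiable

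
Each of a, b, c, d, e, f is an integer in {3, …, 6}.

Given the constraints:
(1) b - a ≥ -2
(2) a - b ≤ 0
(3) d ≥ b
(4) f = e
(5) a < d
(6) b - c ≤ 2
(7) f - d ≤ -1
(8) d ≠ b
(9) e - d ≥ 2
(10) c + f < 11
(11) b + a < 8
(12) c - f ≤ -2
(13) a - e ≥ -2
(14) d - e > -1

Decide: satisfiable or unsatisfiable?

Unsatisfiable

Constraints 2, 6, 7, 9, 12, and 13 give f − c ≥ 2, c − b ≥ -2, b − a ≥ 0, a − e ≥ -2, e − d ≥ 2, d − f ≥ 1.
Adding all 6 inequalities: the left sides telescope to 0, and the right sides sum to 2 + (-2) + 0 + (-2) + 2 + 1 = 1. So 0 ≥ 1, which is false.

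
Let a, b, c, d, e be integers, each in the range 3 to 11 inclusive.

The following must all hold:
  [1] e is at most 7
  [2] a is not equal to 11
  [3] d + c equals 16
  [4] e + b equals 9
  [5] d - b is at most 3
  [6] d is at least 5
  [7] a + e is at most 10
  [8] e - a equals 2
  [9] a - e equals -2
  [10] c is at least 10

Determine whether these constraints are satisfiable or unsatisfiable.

One satisfying assignment is a = 4, b = 3, c = 11, d = 5, e = 6.
For the less obvious constraints — constraint 3: d + c = 16; constraint 4: e + b = 9 — and the others hold by inspection.

Satisfiable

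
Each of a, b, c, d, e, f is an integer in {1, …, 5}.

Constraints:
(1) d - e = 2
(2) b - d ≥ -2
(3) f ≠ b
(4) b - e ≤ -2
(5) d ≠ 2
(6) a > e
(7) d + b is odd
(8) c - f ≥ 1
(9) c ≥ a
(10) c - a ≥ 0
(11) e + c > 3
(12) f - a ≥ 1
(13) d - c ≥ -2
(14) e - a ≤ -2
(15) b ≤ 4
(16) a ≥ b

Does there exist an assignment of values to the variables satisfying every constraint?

Unsatisfiable

Constraints 2, 4, 8, 12, 13, and 14 give a − e ≥ 2, e − b ≥ 2, b − d ≥ -2, d − c ≥ -2, c − f ≥ 1, f − a ≥ 1.
Adding all 6 inequalities: the left sides telescope to 0, and the right sides sum to 2 + 2 + (-2) + (-2) + 1 + 1 = 2. So 0 ≥ 2, which is false.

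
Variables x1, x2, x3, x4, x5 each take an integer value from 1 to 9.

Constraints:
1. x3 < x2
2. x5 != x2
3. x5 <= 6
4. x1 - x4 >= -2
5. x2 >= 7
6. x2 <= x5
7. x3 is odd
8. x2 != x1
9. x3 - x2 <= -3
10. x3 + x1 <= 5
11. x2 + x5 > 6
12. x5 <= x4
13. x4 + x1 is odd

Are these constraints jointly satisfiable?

Unsatisfiable

From constraint 5: x2 ≥ 7. From constraints 3 and 6: x2 ≤ x5 and x5 ≤ 6, so x2 ≤ 6. But 6 < 7, so no value of x2 works.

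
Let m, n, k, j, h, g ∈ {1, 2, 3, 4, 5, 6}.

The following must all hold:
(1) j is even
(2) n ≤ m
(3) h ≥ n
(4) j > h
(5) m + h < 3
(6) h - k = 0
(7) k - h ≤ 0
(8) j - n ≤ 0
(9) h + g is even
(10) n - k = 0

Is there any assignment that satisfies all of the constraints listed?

Unsatisfiable

Constraints 3, 4, and 8 give j ≤ n, n ≤ h, h < j. Chaining: j ≤ n ≤ h < j, which forces j < j — impossible.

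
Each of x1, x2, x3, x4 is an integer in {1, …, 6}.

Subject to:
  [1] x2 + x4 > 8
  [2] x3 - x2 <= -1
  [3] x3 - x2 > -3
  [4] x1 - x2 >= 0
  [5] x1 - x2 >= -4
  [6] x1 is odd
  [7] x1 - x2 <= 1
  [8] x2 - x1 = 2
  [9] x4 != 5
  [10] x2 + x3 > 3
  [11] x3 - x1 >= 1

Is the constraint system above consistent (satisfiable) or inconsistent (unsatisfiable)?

Unsatisfiable

Constraints 2, 4, and 11 give x2 − x3 ≥ 1, x3 − x1 ≥ 1, x1 − x2 ≥ 0.
Adding all 3 inequalities: the left sides telescope to 0, and the right sides sum to 1 + 1 + 0 = 2. So 0 ≥ 2, which is false.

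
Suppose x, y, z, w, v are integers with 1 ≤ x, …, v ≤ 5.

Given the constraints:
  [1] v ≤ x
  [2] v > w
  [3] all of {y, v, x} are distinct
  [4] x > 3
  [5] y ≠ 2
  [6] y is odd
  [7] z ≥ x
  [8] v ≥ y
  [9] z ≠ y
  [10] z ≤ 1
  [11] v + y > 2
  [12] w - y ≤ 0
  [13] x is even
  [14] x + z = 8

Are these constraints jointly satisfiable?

From constraint 4: x ≥ 4. From constraints 7 and 10: x ≤ z and z ≤ 1, so x ≤ 1. But 1 < 4, so no value of x works.

Unsatisfiable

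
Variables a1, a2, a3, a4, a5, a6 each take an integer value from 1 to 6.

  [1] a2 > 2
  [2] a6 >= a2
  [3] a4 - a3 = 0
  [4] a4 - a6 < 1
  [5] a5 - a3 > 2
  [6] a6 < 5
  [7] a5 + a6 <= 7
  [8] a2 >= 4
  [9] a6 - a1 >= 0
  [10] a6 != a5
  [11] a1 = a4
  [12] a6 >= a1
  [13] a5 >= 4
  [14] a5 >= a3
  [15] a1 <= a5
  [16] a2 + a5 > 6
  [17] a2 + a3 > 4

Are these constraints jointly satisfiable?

From constraint 13: a5 ≥ 4. From constraints 2 and 8: a6 ≥ a2 ≥ 4. Hence a5 + a6 ≥ 8. But constraint 7 requires a5 + a6 ≤ 7, and 7 < 8. Contradiction.

Unsatisfiable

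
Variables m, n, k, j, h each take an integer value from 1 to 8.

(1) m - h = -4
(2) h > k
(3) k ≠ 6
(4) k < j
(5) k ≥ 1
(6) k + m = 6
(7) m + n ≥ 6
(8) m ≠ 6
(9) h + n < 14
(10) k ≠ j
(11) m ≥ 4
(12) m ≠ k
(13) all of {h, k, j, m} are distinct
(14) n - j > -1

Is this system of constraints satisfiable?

Satisfiable

One satisfying assignment is m = 4, n = 5, k = 2, j = 3, h = 8.
For the less obvious constraints — constraint 1: m - h = -4; constraint 6: k + m = 6 — and the others hold by inspection.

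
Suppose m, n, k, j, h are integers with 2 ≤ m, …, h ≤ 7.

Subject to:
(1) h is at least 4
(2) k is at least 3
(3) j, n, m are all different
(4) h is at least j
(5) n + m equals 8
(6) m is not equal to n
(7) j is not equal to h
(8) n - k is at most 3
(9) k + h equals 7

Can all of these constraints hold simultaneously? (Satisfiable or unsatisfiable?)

Try m = 2, n = 6, k = 3, j = 3, h = 4.
Check constraint 5: n + m = 8; constraint 8: n - k = 3; constraint 9: k + h = 7. The remaining constraints are straightforward to verify.

Satisfiable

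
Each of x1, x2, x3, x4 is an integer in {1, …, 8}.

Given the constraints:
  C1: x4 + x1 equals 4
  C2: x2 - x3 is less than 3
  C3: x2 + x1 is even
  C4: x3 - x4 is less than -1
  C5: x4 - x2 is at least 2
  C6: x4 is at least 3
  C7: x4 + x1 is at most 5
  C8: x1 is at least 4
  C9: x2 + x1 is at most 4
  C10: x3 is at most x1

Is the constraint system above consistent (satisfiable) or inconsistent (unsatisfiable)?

Unsatisfiable

From constraint 6: x4 ≥ 3. From constraint 8: x1 ≥ 4. Hence x4 + x1 ≥ 7. But constraint 7 requires x4 + x1 ≤ 5, and 5 < 7. Contradiction.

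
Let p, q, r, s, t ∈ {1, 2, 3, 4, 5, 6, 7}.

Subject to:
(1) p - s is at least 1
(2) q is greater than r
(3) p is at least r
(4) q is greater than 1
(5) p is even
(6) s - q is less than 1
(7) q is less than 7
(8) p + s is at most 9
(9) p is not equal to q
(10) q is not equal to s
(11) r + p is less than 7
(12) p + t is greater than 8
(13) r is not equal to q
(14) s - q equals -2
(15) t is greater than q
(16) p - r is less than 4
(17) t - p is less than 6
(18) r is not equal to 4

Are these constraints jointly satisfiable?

Take p = 4, q = 5, r = 1, s = 3, t = 7. Then constraint 1: p - s = 1; constraint 6: s - q = -2; constraint 8: p + s = 7, and every other listed constraint is also met.

Satisfiable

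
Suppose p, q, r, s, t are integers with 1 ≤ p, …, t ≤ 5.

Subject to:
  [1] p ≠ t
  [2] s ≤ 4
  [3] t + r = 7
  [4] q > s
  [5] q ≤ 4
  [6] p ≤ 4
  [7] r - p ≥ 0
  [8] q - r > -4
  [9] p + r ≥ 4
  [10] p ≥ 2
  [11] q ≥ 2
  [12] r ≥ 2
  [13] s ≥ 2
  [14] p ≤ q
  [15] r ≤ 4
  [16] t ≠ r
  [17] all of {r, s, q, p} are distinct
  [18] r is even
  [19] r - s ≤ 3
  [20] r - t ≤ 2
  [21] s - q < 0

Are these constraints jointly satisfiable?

Constraints 2, 5, 6, 10, 11, 12, 13, and 15 confine each of r, s, q, p to the 3 values {2, …, 4}.
Constraint 17 requires all 4 of them to be distinct, but only 3 values are available — impossible by the pigeonhole principle.

Unsatisfiable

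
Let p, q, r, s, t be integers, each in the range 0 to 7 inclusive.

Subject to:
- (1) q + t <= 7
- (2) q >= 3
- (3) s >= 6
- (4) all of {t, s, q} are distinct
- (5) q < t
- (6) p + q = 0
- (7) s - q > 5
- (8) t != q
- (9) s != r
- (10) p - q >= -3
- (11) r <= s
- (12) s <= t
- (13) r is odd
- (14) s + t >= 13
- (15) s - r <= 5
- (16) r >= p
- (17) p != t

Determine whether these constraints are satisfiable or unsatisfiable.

Unsatisfiable

From constraint 2: q ≥ 3. From constraints 3 and 12: t ≥ s ≥ 6. Hence q + t ≥ 9. But constraint 1 requires q + t ≤ 7, and 7 < 9. Contradiction.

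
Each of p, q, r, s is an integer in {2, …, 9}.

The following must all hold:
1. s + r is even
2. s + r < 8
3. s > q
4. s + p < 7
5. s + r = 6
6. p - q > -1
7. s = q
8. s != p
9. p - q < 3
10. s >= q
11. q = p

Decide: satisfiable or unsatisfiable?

Unsatisfiable

From constraints 7 and 11, s = q = p, so s = p. But constraint 8 says s ≠ p. Contradiction.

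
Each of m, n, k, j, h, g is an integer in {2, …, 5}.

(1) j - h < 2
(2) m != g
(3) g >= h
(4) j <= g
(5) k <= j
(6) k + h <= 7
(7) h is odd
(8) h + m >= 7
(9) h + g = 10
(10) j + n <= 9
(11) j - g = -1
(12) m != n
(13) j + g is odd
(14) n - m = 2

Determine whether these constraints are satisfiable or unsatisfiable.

Satisfiable

The assignment m = 3, n = 5, k = 2, j = 4, h = 5, g = 5 works:
  constraint 1 holds since j - h = -1.
  constraint 6 holds since k + h = 7.
The rest check out directly.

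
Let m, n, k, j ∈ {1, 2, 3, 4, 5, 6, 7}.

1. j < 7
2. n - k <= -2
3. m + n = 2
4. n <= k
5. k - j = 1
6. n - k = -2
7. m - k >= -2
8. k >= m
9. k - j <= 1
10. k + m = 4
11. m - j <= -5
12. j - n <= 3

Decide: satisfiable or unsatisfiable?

Unsatisfiable

Constraints 2, 7, 11, and 12 give n − j ≥ -3, j − m ≥ 5, m − k ≥ -2, k − n ≥ 2.
Adding all 4 inequalities: the left sides telescope to 0, and the right sides sum to (-3) + 5 + (-2) + 2 = 2. So 0 ≥ 2, which is false.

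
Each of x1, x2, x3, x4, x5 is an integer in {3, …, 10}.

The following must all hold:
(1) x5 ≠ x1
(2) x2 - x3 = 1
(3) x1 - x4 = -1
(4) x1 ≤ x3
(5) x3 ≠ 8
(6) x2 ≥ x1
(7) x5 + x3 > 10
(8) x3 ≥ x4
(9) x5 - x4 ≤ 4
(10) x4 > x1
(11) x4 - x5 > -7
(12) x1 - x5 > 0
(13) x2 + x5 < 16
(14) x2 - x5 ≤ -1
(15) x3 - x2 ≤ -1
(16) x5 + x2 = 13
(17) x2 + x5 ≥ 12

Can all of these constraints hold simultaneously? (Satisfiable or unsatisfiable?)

Unsatisfiable

Constraints 8, 10, 12, 14, and 15 give x4 ≤ x3, x3 < x2, x2 < x5, x5 < x1, x1 < x4. Chaining: x4 ≤ x3 < x2 < x5 < x1 < x4, which forces x4 < x4 — impossible.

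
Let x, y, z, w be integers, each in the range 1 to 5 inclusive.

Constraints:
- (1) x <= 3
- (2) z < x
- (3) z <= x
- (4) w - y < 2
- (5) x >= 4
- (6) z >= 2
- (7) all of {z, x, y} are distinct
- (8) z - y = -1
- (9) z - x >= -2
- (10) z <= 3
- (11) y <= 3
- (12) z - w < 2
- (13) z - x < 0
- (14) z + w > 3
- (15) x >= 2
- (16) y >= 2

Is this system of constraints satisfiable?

Constraints 1, 6, 10, 11, 15, and 16 confine each of z, x, y to the 2 values {2, 3}.
Constraint 7 requires all 3 of them to be distinct, but only 2 values are available — impossible by the pigeonhole principle.

Unsatisfiable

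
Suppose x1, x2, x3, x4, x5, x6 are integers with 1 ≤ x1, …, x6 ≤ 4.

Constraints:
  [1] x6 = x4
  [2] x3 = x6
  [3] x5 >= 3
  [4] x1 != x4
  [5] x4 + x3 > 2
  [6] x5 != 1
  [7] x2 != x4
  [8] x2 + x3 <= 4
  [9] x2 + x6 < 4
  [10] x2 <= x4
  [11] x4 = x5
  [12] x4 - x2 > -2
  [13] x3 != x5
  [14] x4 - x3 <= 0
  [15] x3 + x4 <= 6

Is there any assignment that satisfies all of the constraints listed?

Unsatisfiable

From constraints 1, 2, and 11, x3 = x6 = x4 = x5, so x3 = x5. But constraint 13 says x3 ≠ x5. Contradiction.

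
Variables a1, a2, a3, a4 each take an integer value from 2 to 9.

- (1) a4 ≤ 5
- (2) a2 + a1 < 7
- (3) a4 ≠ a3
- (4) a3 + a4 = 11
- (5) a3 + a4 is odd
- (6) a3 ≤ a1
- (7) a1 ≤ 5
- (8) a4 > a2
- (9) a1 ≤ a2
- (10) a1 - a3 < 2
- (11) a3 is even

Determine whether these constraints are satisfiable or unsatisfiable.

Unsatisfiable

From constraints 6 and 7: a3 ≤ a1 ≤ 5. From constraint 1: a4 ≤ 5. Hence a3 + a4 ≤ 10. But constraint 4 requires a3 + a4 = 11, and 11 > 10. Contradiction.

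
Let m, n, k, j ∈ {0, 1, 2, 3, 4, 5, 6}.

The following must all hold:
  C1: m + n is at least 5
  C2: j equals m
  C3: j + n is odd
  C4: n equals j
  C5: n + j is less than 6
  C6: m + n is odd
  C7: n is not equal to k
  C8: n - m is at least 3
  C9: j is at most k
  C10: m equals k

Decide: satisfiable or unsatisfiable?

From constraints 2, 4, and 10, n = j = m = k, so n = k. But constraint 7 says n ≠ k. Contradiction.

Unsatisfiable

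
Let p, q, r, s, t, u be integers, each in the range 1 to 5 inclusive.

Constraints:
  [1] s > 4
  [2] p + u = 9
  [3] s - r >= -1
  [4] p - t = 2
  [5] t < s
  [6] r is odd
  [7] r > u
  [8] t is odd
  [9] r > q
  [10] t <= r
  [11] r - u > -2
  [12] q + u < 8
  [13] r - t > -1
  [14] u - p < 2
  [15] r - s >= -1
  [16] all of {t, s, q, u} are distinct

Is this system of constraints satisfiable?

Satisfiable

The assignment p = 5, q = 2, r = 5, s = 5, t = 3, u = 4 works:
  constraint 2 holds since p + u = 9.
  constraint 3 holds since s - r = 0.
The rest check out directly.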